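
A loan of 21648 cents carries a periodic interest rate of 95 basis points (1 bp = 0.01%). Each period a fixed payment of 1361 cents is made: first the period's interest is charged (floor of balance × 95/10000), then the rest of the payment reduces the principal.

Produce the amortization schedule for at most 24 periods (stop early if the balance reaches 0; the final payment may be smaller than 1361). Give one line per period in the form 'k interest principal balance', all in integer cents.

1 205 1156 20492
2 194 1167 19325
3 183 1178 18147
4 172 1189 16958
5 161 1200 15758
6 149 1212 14546
7 138 1223 13323
8 126 1235 12088
9 114 1247 10841
10 102 1259 9582
11 91 1270 8312
12 78 1283 7029
13 66 1295 5734
14 54 1307 4427
15 42 1319 3108
16 29 1332 1776
17 16 1345 431
18 4 431 0

1. interest=⌊21648·95/10000⌋=205; principal=1361-205=1156; balance=21648-1156=20492
2. interest=⌊20492·95/10000⌋=194; principal=1361-194=1167; balance=20492-1167=19325
3. interest=⌊19325·95/10000⌋=183; principal=1361-183=1178; balance=19325-1178=18147
4. interest=⌊18147·95/10000⌋=172; principal=1361-172=1189; balance=18147-1189=16958
5. interest=⌊16958·95/10000⌋=161; principal=1361-161=1200; balance=16958-1200=15758
6. interest=⌊15758·95/10000⌋=149; principal=1361-149=1212; balance=15758-1212=14546
7. interest=⌊14546·95/10000⌋=138; principal=1361-138=1223; balance=14546-1223=13323
8. interest=⌊13323·95/10000⌋=126; principal=1361-126=1235; balance=13323-1235=12088
9. interest=⌊12088·95/10000⌋=114; principal=1361-114=1247; balance=12088-1247=10841
10. interest=⌊10841·95/10000⌋=102; principal=1361-102=1259; balance=10841-1259=9582
11. interest=⌊9582·95/10000⌋=91; principal=1361-91=1270; balance=9582-1270=8312
12. interest=⌊8312·95/10000⌋=78; principal=1361-78=1283; balance=8312-1283=7029
13. interest=⌊7029·95/10000⌋=66; principal=1361-66=1295; balance=7029-1295=5734
14. interest=⌊5734·95/10000⌋=54; principal=1361-54=1307; balance=5734-1307=4427
15. interest=⌊4427·95/10000⌋=42; principal=1361-42=1319; balance=4427-1319=3108
16. interest=⌊3108·95/10000⌋=29; principal=1361-29=1332; balance=3108-1332=1776
17. interest=⌊1776·95/10000⌋=16; principal=1361-16=1345; balance=1776-1345=431
18. interest=⌊431·95/10000⌋=4; principal=min(1361-4,431)=431; balance=431-431=0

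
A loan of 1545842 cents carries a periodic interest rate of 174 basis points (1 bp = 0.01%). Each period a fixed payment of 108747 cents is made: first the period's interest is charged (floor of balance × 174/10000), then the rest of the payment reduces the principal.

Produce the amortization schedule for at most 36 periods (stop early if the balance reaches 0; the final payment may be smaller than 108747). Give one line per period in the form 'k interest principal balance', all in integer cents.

1 26897 81850 1463992
2 25473 83274 1380718
3 24024 84723 1295995
4 22550 86197 1209798
5 21050 87697 1122101
6 19524 89223 1032878
7 17972 90775 942103
8 16392 92355 849748
9 14785 93962 755786
10 13150 95597 660189
11 11487 97260 562929
12 9794 98953 463976
13 8073 100674 363302
14 6321 102426 260876
15 4539 104208 156668
16 2726 106021 50647
17 881 50647 0

1. interest=⌊1545842·174/10000⌋=26897; principal=108747-26897=81850; balance=1545842-81850=1463992
2. interest=⌊1463992·174/10000⌋=25473; principal=108747-25473=83274; balance=1463992-83274=1380718
3. interest=⌊1380718·174/10000⌋=24024; principal=108747-24024=84723; balance=1380718-84723=1295995
4. interest=⌊1295995·174/10000⌋=22550; principal=108747-22550=86197; balance=1295995-86197=1209798
5. interest=⌊1209798·174/10000⌋=21050; principal=108747-21050=87697; balance=1209798-87697=1122101
6. interest=⌊1122101·174/10000⌋=19524; principal=108747-19524=89223; balance=1122101-89223=1032878
7. interest=⌊1032878·174/10000⌋=17972; principal=108747-17972=90775; balance=1032878-90775=942103
8. interest=⌊942103·174/10000⌋=16392; principal=108747-16392=92355; balance=942103-92355=849748
9. interest=⌊849748·174/10000⌋=14785; principal=108747-14785=93962; balance=849748-93962=755786
10. interest=⌊755786·174/10000⌋=13150; principal=108747-13150=95597; balance=755786-95597=660189
11. interest=⌊660189·174/10000⌋=11487; principal=108747-11487=97260; balance=660189-97260=562929
12. interest=⌊562929·174/10000⌋=9794; principal=108747-9794=98953; balance=562929-98953=463976
13. interest=⌊463976·174/10000⌋=8073; principal=108747-8073=100674; balance=463976-100674=363302
14. interest=⌊363302·174/10000⌋=6321; principal=108747-6321=102426; balance=363302-102426=260876
15. interest=⌊260876·174/10000⌋=4539; principal=108747-4539=104208; balance=260876-104208=156668
16. interest=⌊156668·174/10000⌋=2726; principal=108747-2726=106021; balance=156668-106021=50647
17. interest=⌊50647·174/10000⌋=881; principal=min(108747-881,50647)=50647; balance=50647-50647=0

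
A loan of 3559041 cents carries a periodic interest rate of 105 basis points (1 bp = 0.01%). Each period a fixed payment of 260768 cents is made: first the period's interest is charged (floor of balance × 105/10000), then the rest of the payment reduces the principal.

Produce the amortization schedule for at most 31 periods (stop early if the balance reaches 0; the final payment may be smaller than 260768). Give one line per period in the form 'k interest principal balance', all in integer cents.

1. interest=⌊3559041·105/10000⌋=37369; principal=260768-37369=223399; balance=3559041-223399=3335642
2. interest=⌊3335642·105/10000⌋=35024; principal=260768-35024=225744; balance=3335642-225744=3109898
3. interest=⌊3109898·105/10000⌋=32653; principal=260768-32653=228115; balance=3109898-228115=2881783
4. interest=⌊2881783·105/10000⌋=30258; principal=260768-30258=230510; balance=2881783-230510=2651273
5. interest=⌊2651273·105/10000⌋=27838; principal=260768-27838=232930; balance=2651273-232930=2418343
6. interest=⌊2418343·105/10000⌋=25392; principal=260768-25392=235376; balance=2418343-235376=2182967
7. interest=⌊2182967·105/10000⌋=22921; principal=260768-22921=237847; balance=2182967-237847=1945120
8. interest=⌊1945120·105/10000⌋=20423; principal=260768-20423=240345; balance=1945120-240345=1704775
9. interest=⌊1704775·105/10000⌋=17900; principal=260768-17900=242868; balance=1704775-242868=1461907
10. interest=⌊1461907·105/10000⌋=15350; principal=260768-15350=245418; balance=1461907-245418=1216489
11. interest=⌊1216489·105/10000⌋=12773; principal=260768-12773=247995; balance=1216489-247995=968494
12. interest=⌊968494·105/10000⌋=10169; principal=260768-10169=250599; balance=968494-250599=717895
13. interest=⌊717895·105/10000⌋=7537; principal=260768-7537=253231; balance=717895-253231=464664
14. interest=⌊464664·105/10000⌋=4878; principal=260768-4878=255890; balance=464664-255890=208774
15. interest=⌊208774·105/10000⌋=2192; principal=min(260768-2192,208774)=208774; balance=208774-208774=0

1 37369 223399 3335642
2 35024 225744 3109898
3 32653 228115 2881783
4 30258 230510 2651273
5 27838 232930 2418343
6 25392 235376 2182967
7 22921 237847 1945120
8 20423 240345 1704775
9 17900 242868 1461907
10 15350 245418 1216489
11 12773 247995 968494
12 10169 250599 717895
13 7537 253231 464664
14 4878 255890 208774
15 2192 208774 0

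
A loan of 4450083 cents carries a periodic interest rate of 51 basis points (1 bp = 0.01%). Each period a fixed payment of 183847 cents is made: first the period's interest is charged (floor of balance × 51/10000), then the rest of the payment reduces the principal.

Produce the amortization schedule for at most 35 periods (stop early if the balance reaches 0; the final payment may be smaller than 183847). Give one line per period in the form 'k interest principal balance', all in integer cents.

1 22695 161152 4288931
2 21873 161974 4126957
3 21047 162800 3964157
4 20217 163630 3800527
5 19382 164465 3636062
6 18543 165304 3470758
7 17700 166147 3304611
8 16853 166994 3137617
9 16001 167846 2969771
10 15145 168702 2801069
11 14285 169562 2631507
12 13420 170427 2461080
13 12551 171296 2289784
14 11677 172170 2117614
15 10799 173048 1944566
16 9917 173930 1770636
17 9030 174817 1595819
18 8138 175709 1420110
19 7242 176605 1243505
20 6341 177506 1065999
21 5436 178411 887588
22 4526 179321 708267
23 3612 180235 528032
24 2692 181155 346877
25 1769 182078 164799
26 840 164799 0

1. interest=⌊4450083·51/10000⌋=22695; principal=183847-22695=161152; balance=4450083-161152=4288931
2. interest=⌊4288931·51/10000⌋=21873; principal=183847-21873=161974; balance=4288931-161974=4126957
3. interest=⌊4126957·51/10000⌋=21047; principal=183847-21047=162800; balance=4126957-162800=3964157
4. interest=⌊3964157·51/10000⌋=20217; principal=183847-20217=163630; balance=3964157-163630=3800527
5. interest=⌊3800527·51/10000⌋=19382; principal=183847-19382=164465; balance=3800527-164465=3636062
6. interest=⌊3636062·51/10000⌋=18543; principal=183847-18543=165304; balance=3636062-165304=3470758
7. interest=⌊3470758·51/10000⌋=17700; principal=183847-17700=166147; balance=3470758-166147=3304611
8. interest=⌊3304611·51/10000⌋=16853; principal=183847-16853=166994; balance=3304611-166994=3137617
9. interest=⌊3137617·51/10000⌋=16001; principal=183847-16001=167846; balance=3137617-167846=2969771
10. interest=⌊2969771·51/10000⌋=15145; principal=183847-15145=168702; balance=2969771-168702=2801069
11. interest=⌊2801069·51/10000⌋=14285; principal=183847-14285=169562; balance=2801069-169562=2631507
12. interest=⌊2631507·51/10000⌋=13420; principal=183847-13420=170427; balance=2631507-170427=2461080
13. interest=⌊2461080·51/10000⌋=12551; principal=183847-12551=171296; balance=2461080-171296=2289784
14. interest=⌊2289784·51/10000⌋=11677; principal=183847-11677=172170; balance=2289784-172170=2117614
15. interest=⌊2117614·51/10000⌋=10799; principal=183847-10799=173048; balance=2117614-173048=1944566
16. interest=⌊1944566·51/10000⌋=9917; principal=183847-9917=173930; balance=1944566-173930=1770636
17. interest=⌊1770636·51/10000⌋=9030; principal=183847-9030=174817; balance=1770636-174817=1595819
18. interest=⌊1595819·51/10000⌋=8138; principal=183847-8138=175709; balance=1595819-175709=1420110
19. interest=⌊1420110·51/10000⌋=7242; principal=183847-7242=176605; balance=1420110-176605=1243505
20. interest=⌊1243505·51/10000⌋=6341; principal=183847-6341=177506; balance=1243505-177506=1065999
21. interest=⌊1065999·51/10000⌋=5436; principal=183847-5436=178411; balance=1065999-178411=887588
22. interest=⌊887588·51/10000⌋=4526; principal=183847-4526=179321; balance=887588-179321=708267
23. interest=⌊708267·51/10000⌋=3612; principal=183847-3612=180235; balance=708267-180235=528032
24. interest=⌊528032·51/10000⌋=2692; principal=183847-2692=181155; balance=528032-181155=346877
25. interest=⌊346877·51/10000⌋=1769; principal=183847-1769=182078; balance=346877-182078=164799
26. interest=⌊164799·51/10000⌋=840; principal=min(183847-840,164799)=164799; balance=164799-164799=0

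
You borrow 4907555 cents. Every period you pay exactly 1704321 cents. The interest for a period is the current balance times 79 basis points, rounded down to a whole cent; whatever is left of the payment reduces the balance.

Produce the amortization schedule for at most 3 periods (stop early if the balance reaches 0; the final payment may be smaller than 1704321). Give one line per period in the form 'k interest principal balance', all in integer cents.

1 38769 1665552 3242003
2 25611 1678710 1563293
3 12350 1563293 0

1. interest=⌊4907555·79/10000⌋=38769; principal=1704321-38769=1665552; balance=4907555-1665552=3242003
2. interest=⌊3242003·79/10000⌋=25611; principal=1704321-25611=1678710; balance=3242003-1678710=1563293
3. interest=⌊1563293·79/10000⌋=12350; principal=min(1704321-12350,1563293)=1563293; balance=1563293-1563293=0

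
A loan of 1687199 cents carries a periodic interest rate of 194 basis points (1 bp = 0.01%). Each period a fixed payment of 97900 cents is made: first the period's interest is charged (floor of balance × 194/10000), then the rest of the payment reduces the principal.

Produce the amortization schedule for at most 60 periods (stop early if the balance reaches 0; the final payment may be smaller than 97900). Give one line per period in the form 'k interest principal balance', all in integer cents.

1. interest=⌊1687199·194/10000⌋=32731; principal=97900-32731=65169; balance=1687199-65169=1622030
2. interest=⌊1622030·194/10000⌋=31467; principal=97900-31467=66433; balance=1622030-66433=1555597
3. interest=⌊1555597·194/10000⌋=30178; principal=97900-30178=67722; balance=1555597-67722=1487875
4. interest=⌊1487875·194/10000⌋=28864; principal=97900-28864=69036; balance=1487875-69036=1418839
5. interest=⌊1418839·194/10000⌋=27525; principal=97900-27525=70375; balance=1418839-70375=1348464
6. interest=⌊1348464·194/10000⌋=26160; principal=97900-26160=71740; balance=1348464-71740=1276724
7. interest=⌊1276724·194/10000⌋=24768; principal=97900-24768=73132; balance=1276724-73132=1203592
8. interest=⌊1203592·194/10000⌋=23349; principal=97900-23349=74551; balance=1203592-74551=1129041
9. interest=⌊1129041·194/10000⌋=21903; principal=97900-21903=75997; balance=1129041-75997=1053044
10. interest=⌊1053044·194/10000⌋=20429; principal=97900-20429=77471; balance=1053044-77471=975573
11. interest=⌊975573·194/10000⌋=18926; principal=97900-18926=78974; balance=975573-78974=896599
12. interest=⌊896599·194/10000⌋=17394; principal=97900-17394=80506; balance=896599-80506=816093
13. interest=⌊816093·194/10000⌋=15832; principal=97900-15832=82068; balance=816093-82068=734025
14. interest=⌊734025·194/10000⌋=14240; principal=97900-14240=83660; balance=734025-83660=650365
15. interest=⌊650365·194/10000⌋=12617; principal=97900-12617=85283; balance=650365-85283=565082
16. interest=⌊565082·194/10000⌋=10962; principal=97900-10962=86938; balance=565082-86938=478144
17. interest=⌊478144·194/10000⌋=9275; principal=97900-9275=88625; balance=478144-88625=389519
18. interest=⌊389519·194/10000⌋=7556; principal=97900-7556=90344; balance=389519-90344=299175
19. interest=⌊299175·194/10000⌋=5803; principal=97900-5803=92097; balance=299175-92097=207078
20. interest=⌊207078·194/10000⌋=4017; principal=97900-4017=93883; balance=207078-93883=113195
21. interest=⌊113195·194/10000⌋=2195; principal=97900-2195=95705; balance=113195-95705=17490
22. interest=⌊17490·194/10000⌋=339; principal=min(97900-339,17490)=17490; balance=17490-17490=0

1 32731 65169 1622030
2 31467 66433 1555597
3 30178 67722 1487875
4 28864 69036 1418839
5 27525 70375 1348464
6 26160 71740 1276724
7 24768 73132 1203592
8 23349 74551 1129041
9 21903 75997 1053044
10 20429 77471 975573
11 18926 78974 896599
12 17394 80506 816093
13 15832 82068 734025
14 14240 83660 650365
15 12617 85283 565082
16 10962 86938 478144
17 9275 88625 389519
18 7556 90344 299175
19 5803 92097 207078
20 4017 93883 113195
21 2195 95705 17490
22 339 17490 0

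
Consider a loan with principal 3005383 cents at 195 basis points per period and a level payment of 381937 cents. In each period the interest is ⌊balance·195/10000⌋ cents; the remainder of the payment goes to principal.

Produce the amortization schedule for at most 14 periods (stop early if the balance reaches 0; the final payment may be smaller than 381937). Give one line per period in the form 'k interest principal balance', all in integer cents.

1 58604 323333 2682050
2 52299 329638 2352412
3 45872 336065 2016347
4 39318 342619 1673728
5 32637 349300 1324428
6 25826 356111 968317
7 18882 363055 605262
8 11802 370135 235127
9 4584 235127 0

1. interest=⌊3005383·195/10000⌋=58604; principal=381937-58604=323333; balance=3005383-323333=2682050
2. interest=⌊2682050·195/10000⌋=52299; principal=381937-52299=329638; balance=2682050-329638=2352412
3. interest=⌊2352412·195/10000⌋=45872; principal=381937-45872=336065; balance=2352412-336065=2016347
4. interest=⌊2016347·195/10000⌋=39318; principal=381937-39318=342619; balance=2016347-342619=1673728
5. interest=⌊1673728·195/10000⌋=32637; principal=381937-32637=349300; balance=1673728-349300=1324428
6. interest=⌊1324428·195/10000⌋=25826; principal=381937-25826=356111; balance=1324428-356111=968317
7. interest=⌊968317·195/10000⌋=18882; principal=381937-18882=363055; balance=968317-363055=605262
8. interest=⌊605262·195/10000⌋=11802; principal=381937-11802=370135; balance=605262-370135=235127
9. interest=⌊235127·195/10000⌋=4584; principal=min(381937-4584,235127)=235127; balance=235127-235127=0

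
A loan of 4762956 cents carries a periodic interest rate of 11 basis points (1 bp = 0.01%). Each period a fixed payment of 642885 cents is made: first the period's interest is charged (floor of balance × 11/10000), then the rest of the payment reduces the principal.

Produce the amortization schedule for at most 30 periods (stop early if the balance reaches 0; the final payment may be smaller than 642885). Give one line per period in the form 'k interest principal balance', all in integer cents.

1 5239 637646 4125310
2 4537 638348 3486962
3 3835 639050 2847912
4 3132 639753 2208159
5 2428 640457 1567702
6 1724 641161 926541
7 1019 641866 284675
8 313 284675 0

1. interest=⌊4762956·11/10000⌋=5239; principal=642885-5239=637646; balance=4762956-637646=4125310
2. interest=⌊4125310·11/10000⌋=4537; principal=642885-4537=638348; balance=4125310-638348=3486962
3. interest=⌊3486962·11/10000⌋=3835; principal=642885-3835=639050; balance=3486962-639050=2847912
4. interest=⌊2847912·11/10000⌋=3132; principal=642885-3132=639753; balance=2847912-639753=2208159
5. interest=⌊2208159·11/10000⌋=2428; principal=642885-2428=640457; balance=2208159-640457=1567702
6. interest=⌊1567702·11/10000⌋=1724; principal=642885-1724=641161; balance=1567702-641161=926541
7. interest=⌊926541·11/10000⌋=1019; principal=642885-1019=641866; balance=926541-641866=284675
8. interest=⌊284675·11/10000⌋=313; principal=min(642885-313,284675)=284675; balance=284675-284675=0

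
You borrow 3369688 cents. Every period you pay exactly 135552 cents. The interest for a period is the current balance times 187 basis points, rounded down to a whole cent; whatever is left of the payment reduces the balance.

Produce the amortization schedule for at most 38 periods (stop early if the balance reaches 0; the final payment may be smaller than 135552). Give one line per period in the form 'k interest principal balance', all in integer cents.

1. interest=⌊3369688·187/10000⌋=63013; principal=135552-63013=72539; balance=3369688-72539=3297149
2. interest=⌊3297149·187/10000⌋=61656; principal=135552-61656=73896; balance=3297149-73896=3223253
3. interest=⌊3223253·187/10000⌋=60274; principal=135552-60274=75278; balance=3223253-75278=3147975
4. interest=⌊3147975·187/10000⌋=58867; principal=135552-58867=76685; balance=3147975-76685=3071290
5. interest=⌊3071290·187/10000⌋=57433; principal=135552-57433=78119; balance=3071290-78119=2993171
6. interest=⌊2993171·187/10000⌋=55972; principal=135552-55972=79580; balance=2993171-79580=2913591
7. interest=⌊2913591·187/10000⌋=54484; principal=135552-54484=81068; balance=2913591-81068=2832523
8. interest=⌊2832523·187/10000⌋=52968; principal=135552-52968=82584; balance=2832523-82584=2749939
9. interest=⌊2749939·187/10000⌋=51423; principal=135552-51423=84129; balance=2749939-84129=2665810
10. interest=⌊2665810·187/10000⌋=49850; principal=135552-49850=85702; balance=2665810-85702=2580108
11. interest=⌊2580108·187/10000⌋=48248; principal=135552-48248=87304; balance=2580108-87304=2492804
12. interest=⌊2492804·187/10000⌋=46615; principal=135552-46615=88937; balance=2492804-88937=2403867
13. interest=⌊2403867·187/10000⌋=44952; principal=135552-44952=90600; balance=2403867-90600=2313267
14. interest=⌊2313267·187/10000⌋=43258; principal=135552-43258=92294; balance=2313267-92294=2220973
15. interest=⌊2220973·187/10000⌋=41532; principal=135552-41532=94020; balance=2220973-94020=2126953
16. interest=⌊2126953·187/10000⌋=39774; principal=135552-39774=95778; balance=2126953-95778=2031175
17. interest=⌊2031175·187/10000⌋=37982; principal=135552-37982=97570; balance=2031175-97570=1933605
18. interest=⌊1933605·187/10000⌋=36158; principal=135552-36158=99394; balance=1933605-99394=1834211
19. interest=⌊1834211·187/10000⌋=34299; principal=135552-34299=101253; balance=1834211-101253=1732958
20. interest=⌊1732958·187/10000⌋=32406; principal=135552-32406=103146; balance=1732958-103146=1629812
21. interest=⌊1629812·187/10000⌋=30477; principal=135552-30477=105075; balance=1629812-105075=1524737
22. interest=⌊1524737·187/10000⌋=28512; principal=135552-28512=107040; balance=1524737-107040=1417697
23. interest=⌊1417697·187/10000⌋=26510; principal=135552-26510=109042; balance=1417697-109042=1308655
24. interest=⌊1308655·187/10000⌋=24471; principal=135552-24471=111081; balance=1308655-111081=1197574
25. interest=⌊1197574·187/10000⌋=22394; principal=135552-22394=113158; balance=1197574-113158=1084416
26. interest=⌊1084416·187/10000⌋=20278; principal=135552-20278=115274; balance=1084416-115274=969142
27. interest=⌊969142·187/10000⌋=18122; principal=135552-18122=117430; balance=969142-117430=851712
28. interest=⌊851712·187/10000⌋=15927; principal=135552-15927=119625; balance=851712-119625=732087
29. interest=⌊732087·187/10000⌋=13690; principal=135552-13690=121862; balance=732087-121862=610225
30. interest=⌊610225·187/10000⌋=11411; principal=135552-11411=124141; balance=610225-124141=486084
31. interest=⌊486084·187/10000⌋=9089; principal=135552-9089=126463; balance=486084-126463=359621
32. interest=⌊359621·187/10000⌋=6724; principal=135552-6724=128828; balance=359621-128828=230793
33. interest=⌊230793·187/10000⌋=4315; principal=135552-4315=131237; balance=230793-131237=99556
34. interest=⌊99556·187/10000⌋=1861; principal=min(135552-1861,99556)=99556; balance=99556-99556=0

1 63013 72539 3297149
2 61656 73896 3223253
3 60274 75278 3147975
4 58867 76685 3071290
5 57433 78119 2993171
6 55972 79580 2913591
7 54484 81068 2832523
8 52968 82584 2749939
9 51423 84129 2665810
10 49850 85702 2580108
11 48248 87304 2492804
12 46615 88937 2403867
13 44952 90600 2313267
14 43258 92294 2220973
15 41532 94020 2126953
16 39774 95778 2031175
17 37982 97570 1933605
18 36158 99394 1834211
19 34299 101253 1732958
20 32406 103146 1629812
21 30477 105075 1524737
22 28512 107040 1417697
23 26510 109042 1308655
24 24471 111081 1197574
25 22394 113158 1084416
26 20278 115274 969142
27 18122 117430 851712
28 15927 119625 732087
29 13690 121862 610225
30 11411 124141 486084
31 9089 126463 359621
32 6724 128828 230793
33 4315 131237 99556
34 1861 99556 0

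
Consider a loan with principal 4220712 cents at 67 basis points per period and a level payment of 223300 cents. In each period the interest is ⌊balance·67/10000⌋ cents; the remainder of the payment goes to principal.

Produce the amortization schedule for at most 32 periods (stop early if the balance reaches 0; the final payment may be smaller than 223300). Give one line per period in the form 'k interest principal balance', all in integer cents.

1. interest=⌊4220712·67/10000⌋=28278; principal=223300-28278=195022; balance=4220712-195022=4025690
2. interest=⌊4025690·67/10000⌋=26972; principal=223300-26972=196328; balance=4025690-196328=3829362
3. interest=⌊3829362·67/10000⌋=25656; principal=223300-25656=197644; balance=3829362-197644=3631718
4. interest=⌊3631718·67/10000⌋=24332; principal=223300-24332=198968; balance=3631718-198968=3432750
5. interest=⌊3432750·67/10000⌋=22999; principal=223300-22999=200301; balance=3432750-200301=3232449
6. interest=⌊3232449·67/10000⌋=21657; principal=223300-21657=201643; balance=3232449-201643=3030806
7. interest=⌊3030806·67/10000⌋=20306; principal=223300-20306=202994; balance=3030806-202994=2827812
8. interest=⌊2827812·67/10000⌋=18946; principal=223300-18946=204354; balance=2827812-204354=2623458
9. interest=⌊2623458·67/10000⌋=17577; principal=223300-17577=205723; balance=2623458-205723=2417735
10. interest=⌊2417735·67/10000⌋=16198; principal=223300-16198=207102; balance=2417735-207102=2210633
11. interest=⌊2210633·67/10000⌋=14811; principal=223300-14811=208489; balance=2210633-208489=2002144
12. interest=⌊2002144·67/10000⌋=13414; principal=223300-13414=209886; balance=2002144-209886=1792258
13. interest=⌊1792258·67/10000⌋=12008; principal=223300-12008=211292; balance=1792258-211292=1580966
14. interest=⌊1580966·67/10000⌋=10592; principal=223300-10592=212708; balance=1580966-212708=1368258
15. interest=⌊1368258·67/10000⌋=9167; principal=223300-9167=214133; balance=1368258-214133=1154125
16. interest=⌊1154125·67/10000⌋=7732; principal=223300-7732=215568; balance=1154125-215568=938557
17. interest=⌊938557·67/10000⌋=6288; principal=223300-6288=217012; balance=938557-217012=721545
18. interest=⌊721545·67/10000⌋=4834; principal=223300-4834=218466; balance=721545-218466=503079
19. interest=⌊503079·67/10000⌋=3370; principal=223300-3370=219930; balance=503079-219930=283149
20. interest=⌊283149·67/10000⌋=1897; principal=223300-1897=221403; balance=283149-221403=61746
21. interest=⌊61746·67/10000⌋=413; principal=min(223300-413,61746)=61746; balance=61746-61746=0

1 28278 195022 4025690
2 26972 196328 3829362
3 25656 197644 3631718
4 24332 198968 3432750
5 22999 200301 3232449
6 21657 201643 3030806
7 20306 202994 2827812
8 18946 204354 2623458
9 17577 205723 2417735
10 16198 207102 2210633
11 14811 208489 2002144
12 13414 209886 1792258
13 12008 211292 1580966
14 10592 212708 1368258
15 9167 214133 1154125
16 7732 215568 938557
17 6288 217012 721545
18 4834 218466 503079
19 3370 219930 283149
20 1897 221403 61746
21 413 61746 0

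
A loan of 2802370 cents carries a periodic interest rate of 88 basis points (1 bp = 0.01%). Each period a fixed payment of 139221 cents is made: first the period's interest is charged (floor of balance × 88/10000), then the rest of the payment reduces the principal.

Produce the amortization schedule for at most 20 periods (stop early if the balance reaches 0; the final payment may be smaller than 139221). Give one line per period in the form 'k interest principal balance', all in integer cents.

1 24660 114561 2687809
2 23652 115569 2572240
3 22635 116586 2455654
4 21609 117612 2338042
5 20574 118647 2219395
6 19530 119691 2099704
7 18477 120744 1978960
8 17414 121807 1857153
9 16342 122879 1734274
10 15261 123960 1610314
11 14170 125051 1485263
12 13070 126151 1359112
13 11960 127261 1231851
14 10840 128381 1103470
15 9710 129511 973959
16 8570 130651 843308
17 7421 131800 711508
18 6261 132960 578548
19 5091 134130 444418
20 3910 135311 309107

1. interest=⌊2802370·88/10000⌋=24660; principal=139221-24660=114561; balance=2802370-114561=2687809
2. interest=⌊2687809·88/10000⌋=23652; principal=139221-23652=115569; balance=2687809-115569=2572240
3. interest=⌊2572240·88/10000⌋=22635; principal=139221-22635=116586; balance=2572240-116586=2455654
4. interest=⌊2455654·88/10000⌋=21609; principal=139221-21609=117612; balance=2455654-117612=2338042
5. interest=⌊2338042·88/10000⌋=20574; principal=139221-20574=118647; balance=2338042-118647=2219395
6. interest=⌊2219395·88/10000⌋=19530; principal=139221-19530=119691; balance=2219395-119691=2099704
7. interest=⌊2099704·88/10000⌋=18477; principal=139221-18477=120744; balance=2099704-120744=1978960
8. interest=⌊1978960·88/10000⌋=17414; principal=139221-17414=121807; balance=1978960-121807=1857153
9. interest=⌊1857153·88/10000⌋=16342; principal=139221-16342=122879; balance=1857153-122879=1734274
10. interest=⌊1734274·88/10000⌋=15261; principal=139221-15261=123960; balance=1734274-123960=1610314
11. interest=⌊1610314·88/10000⌋=14170; principal=139221-14170=125051; balance=1610314-125051=1485263
12. interest=⌊1485263·88/10000⌋=13070; principal=139221-13070=126151; balance=1485263-126151=1359112
13. interest=⌊1359112·88/10000⌋=11960; principal=139221-11960=127261; balance=1359112-127261=1231851
14. interest=⌊1231851·88/10000⌋=10840; principal=139221-10840=128381; balance=1231851-128381=1103470
15. interest=⌊1103470·88/10000⌋=9710; principal=139221-9710=129511; balance=1103470-129511=973959
16. interest=⌊973959·88/10000⌋=8570; principal=139221-8570=130651; balance=973959-130651=843308
17. interest=⌊843308·88/10000⌋=7421; principal=139221-7421=131800; balance=843308-131800=711508
18. interest=⌊711508·88/10000⌋=6261; principal=139221-6261=132960; balance=711508-132960=578548
19. interest=⌊578548·88/10000⌋=5091; principal=139221-5091=134130; balance=578548-134130=444418
20. interest=⌊444418·88/10000⌋=3910; principal=139221-3910=135311; balance=444418-135311=309107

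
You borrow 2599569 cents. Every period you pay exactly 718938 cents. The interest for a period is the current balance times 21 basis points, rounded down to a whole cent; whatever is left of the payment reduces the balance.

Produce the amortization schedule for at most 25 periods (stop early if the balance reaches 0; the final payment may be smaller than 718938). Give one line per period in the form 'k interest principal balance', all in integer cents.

1. interest=⌊2599569·21/10000⌋=5459; principal=718938-5459=713479; balance=2599569-713479=1886090
2. interest=⌊1886090·21/10000⌋=3960; principal=718938-3960=714978; balance=1886090-714978=1171112
3. interest=⌊1171112·21/10000⌋=2459; principal=718938-2459=716479; balance=1171112-716479=454633
4. interest=⌊454633·21/10000⌋=954; principal=min(718938-954,454633)=454633; balance=454633-454633=0

1 5459 713479 1886090
2 3960 714978 1171112
3 2459 716479 454633
4 954 454633 0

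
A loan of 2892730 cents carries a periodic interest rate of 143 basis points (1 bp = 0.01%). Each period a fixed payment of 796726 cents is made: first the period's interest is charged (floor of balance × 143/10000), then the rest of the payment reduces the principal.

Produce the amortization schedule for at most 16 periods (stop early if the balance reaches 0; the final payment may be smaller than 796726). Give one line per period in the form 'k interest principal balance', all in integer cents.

1 41366 755360 2137370
2 30564 766162 1371208
3 19608 777118 594090
4 8495 594090 0

1. interest=⌊2892730·143/10000⌋=41366; principal=796726-41366=755360; balance=2892730-755360=2137370
2. interest=⌊2137370·143/10000⌋=30564; principal=796726-30564=766162; balance=2137370-766162=1371208
3. interest=⌊1371208·143/10000⌋=19608; principal=796726-19608=777118; balance=1371208-777118=594090
4. interest=⌊594090·143/10000⌋=8495; principal=min(796726-8495,594090)=594090; balance=594090-594090=0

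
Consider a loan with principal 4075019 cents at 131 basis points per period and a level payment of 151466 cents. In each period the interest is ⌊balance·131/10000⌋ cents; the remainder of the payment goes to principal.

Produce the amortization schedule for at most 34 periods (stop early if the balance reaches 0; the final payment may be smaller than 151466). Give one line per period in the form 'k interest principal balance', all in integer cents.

1 53382 98084 3976935
2 52097 99369 3877566
3 50796 100670 3776896
4 49477 101989 3674907
5 48141 103325 3571582
6 46787 104679 3466903
7 45416 106050 3360853
8 44027 107439 3253414
9 42619 108847 3144567
10 41193 110273 3034294
11 39749 111717 2922577
12 38285 113181 2809396
13 36803 114663 2694733
14 35301 116165 2578568
15 33779 117687 2460881
16 32237 119229 2341652
17 30675 120791 2220861
18 29093 122373 2098488
19 27490 123976 1974512
20 25866 125600 1848912
21 24220 127246 1721666
22 22553 128913 1592753
23 20865 130601 1462152
24 19154 132312 1329840
25 17420 134046 1195794
26 15664 135802 1059992
27 13885 137581 922411
28 12083 139383 783028
29 10257 141209 641819
30 8407 143059 498760
31 6533 144933 353827
32 4635 146831 206996
33 2711 148755 58241
34 762 58241 0

1. interest=⌊4075019·131/10000⌋=53382; principal=151466-53382=98084; balance=4075019-98084=3976935
2. interest=⌊3976935·131/10000⌋=52097; principal=151466-52097=99369; balance=3976935-99369=3877566
3. interest=⌊3877566·131/10000⌋=50796; principal=151466-50796=100670; balance=3877566-100670=3776896
4. interest=⌊3776896·131/10000⌋=49477; principal=151466-49477=101989; balance=3776896-101989=3674907
5. interest=⌊3674907·131/10000⌋=48141; principal=151466-48141=103325; balance=3674907-103325=3571582
6. interest=⌊3571582·131/10000⌋=46787; principal=151466-46787=104679; balance=3571582-104679=3466903
7. interest=⌊3466903·131/10000⌋=45416; principal=151466-45416=106050; balance=3466903-106050=3360853
8. interest=⌊3360853·131/10000⌋=44027; principal=151466-44027=107439; balance=3360853-107439=3253414
9. interest=⌊3253414·131/10000⌋=42619; principal=151466-42619=108847; balance=3253414-108847=3144567
10. interest=⌊3144567·131/10000⌋=41193; principal=151466-41193=110273; balance=3144567-110273=3034294
11. interest=⌊3034294·131/10000⌋=39749; principal=151466-39749=111717; balance=3034294-111717=2922577
12. interest=⌊2922577·131/10000⌋=38285; principal=151466-38285=113181; balance=2922577-113181=2809396
13. interest=⌊2809396·131/10000⌋=36803; principal=151466-36803=114663; balance=2809396-114663=2694733
14. interest=⌊2694733·131/10000⌋=35301; principal=151466-35301=116165; balance=2694733-116165=2578568
15. interest=⌊2578568·131/10000⌋=33779; principal=151466-33779=117687; balance=2578568-117687=2460881
16. interest=⌊2460881·131/10000⌋=32237; principal=151466-32237=119229; balance=2460881-119229=2341652
17. interest=⌊2341652·131/10000⌋=30675; principal=151466-30675=120791; balance=2341652-120791=2220861
18. interest=⌊2220861·131/10000⌋=29093; principal=151466-29093=122373; balance=2220861-122373=2098488
19. interest=⌊2098488·131/10000⌋=27490; principal=151466-27490=123976; balance=2098488-123976=1974512
20. interest=⌊1974512·131/10000⌋=25866; principal=151466-25866=125600; balance=1974512-125600=1848912
21. interest=⌊1848912·131/10000⌋=24220; principal=151466-24220=127246; balance=1848912-127246=1721666
22. interest=⌊1721666·131/10000⌋=22553; principal=151466-22553=128913; balance=1721666-128913=1592753
23. interest=⌊1592753·131/10000⌋=20865; principal=151466-20865=130601; balance=1592753-130601=1462152
24. interest=⌊1462152·131/10000⌋=19154; principal=151466-19154=132312; balance=1462152-132312=1329840
25. interest=⌊1329840·131/10000⌋=17420; principal=151466-17420=134046; balance=1329840-134046=1195794
26. interest=⌊1195794·131/10000⌋=15664; principal=151466-15664=135802; balance=1195794-135802=1059992
27. interest=⌊1059992·131/10000⌋=13885; principal=151466-13885=137581; balance=1059992-137581=922411
28. interest=⌊922411·131/10000⌋=12083; principal=151466-12083=139383; balance=922411-139383=783028
29. interest=⌊783028·131/10000⌋=10257; principal=151466-10257=141209; balance=783028-141209=641819
30. interest=⌊641819·131/10000⌋=8407; principal=151466-8407=143059; balance=641819-143059=498760
31. interest=⌊498760·131/10000⌋=6533; principal=151466-6533=144933; balance=498760-144933=353827
32. interest=⌊353827·131/10000⌋=4635; principal=151466-4635=146831; balance=353827-146831=206996
33. interest=⌊206996·131/10000⌋=2711; principal=151466-2711=148755; balance=206996-148755=58241
34. interest=⌊58241·131/10000⌋=762; principal=min(151466-762,58241)=58241; balance=58241-58241=0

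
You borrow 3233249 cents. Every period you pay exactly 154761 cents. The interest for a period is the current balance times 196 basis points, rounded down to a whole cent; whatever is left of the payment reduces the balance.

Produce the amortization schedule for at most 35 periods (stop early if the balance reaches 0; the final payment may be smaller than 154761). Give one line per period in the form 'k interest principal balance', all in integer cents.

1 63371 91390 3141859
2 61580 93181 3048678
3 59754 95007 2953671
4 57891 96870 2856801
5 55993 98768 2758033
6 54057 100704 2657329
7 52083 102678 2554651
8 50071 104690 2449961
9 48019 106742 2343219
10 45927 108834 2234385
11 43793 110968 2123417
12 41618 113143 2010274
13 39401 115360 1894914
14 37140 117621 1777293
15 34834 119927 1657366
16 32484 122277 1535089
17 30087 124674 1410415
18 27644 127117 1283298
19 25152 129609 1153689
20 22612 132149 1021540
21 20022 134739 886801
22 17381 137380 749421
23 14688 140073 609348
24 11943 142818 466530
25 9143 145618 320912
26 6289 148472 172440
27 3379 151382 21058
28 412 21058 0

1. interest=⌊3233249·196/10000⌋=63371; principal=154761-63371=91390; balance=3233249-91390=3141859
2. interest=⌊3141859·196/10000⌋=61580; principal=154761-61580=93181; balance=3141859-93181=3048678
3. interest=⌊3048678·196/10000⌋=59754; principal=154761-59754=95007; balance=3048678-95007=2953671
4. interest=⌊2953671·196/10000⌋=57891; principal=154761-57891=96870; balance=2953671-96870=2856801
5. interest=⌊2856801·196/10000⌋=55993; principal=154761-55993=98768; balance=2856801-98768=2758033
6. interest=⌊2758033·196/10000⌋=54057; principal=154761-54057=100704; balance=2758033-100704=2657329
7. interest=⌊2657329·196/10000⌋=52083; principal=154761-52083=102678; balance=2657329-102678=2554651
8. interest=⌊2554651·196/10000⌋=50071; principal=154761-50071=104690; balance=2554651-104690=2449961
9. interest=⌊2449961·196/10000⌋=48019; principal=154761-48019=106742; balance=2449961-106742=2343219
10. interest=⌊2343219·196/10000⌋=45927; principal=154761-45927=108834; balance=2343219-108834=2234385
11. interest=⌊2234385·196/10000⌋=43793; principal=154761-43793=110968; balance=2234385-110968=2123417
12. interest=⌊2123417·196/10000⌋=41618; principal=154761-41618=113143; balance=2123417-113143=2010274
13. interest=⌊2010274·196/10000⌋=39401; principal=154761-39401=115360; balance=2010274-115360=1894914
14. interest=⌊1894914·196/10000⌋=37140; principal=154761-37140=117621; balance=1894914-117621=1777293
15. interest=⌊1777293·196/10000⌋=34834; principal=154761-34834=119927; balance=1777293-119927=1657366
16. interest=⌊1657366·196/10000⌋=32484; principal=154761-32484=122277; balance=1657366-122277=1535089
17. interest=⌊1535089·196/10000⌋=30087; principal=154761-30087=124674; balance=1535089-124674=1410415
18. interest=⌊1410415·196/10000⌋=27644; principal=154761-27644=127117; balance=1410415-127117=1283298
19. interest=⌊1283298·196/10000⌋=25152; principal=154761-25152=129609; balance=1283298-129609=1153689
20. interest=⌊1153689·196/10000⌋=22612; principal=154761-22612=132149; balance=1153689-132149=1021540
21. interest=⌊1021540·196/10000⌋=20022; principal=154761-20022=134739; balance=1021540-134739=886801
22. interest=⌊886801·196/10000⌋=17381; principal=154761-17381=137380; balance=886801-137380=749421
23. interest=⌊749421·196/10000⌋=14688; principal=154761-14688=140073; balance=749421-140073=609348
24. interest=⌊609348·196/10000⌋=11943; principal=154761-11943=142818; balance=609348-142818=466530
25. interest=⌊466530·196/10000⌋=9143; principal=154761-9143=145618; balance=466530-145618=320912
26. interest=⌊320912·196/10000⌋=6289; principal=154761-6289=148472; balance=320912-148472=172440
27. interest=⌊172440·196/10000⌋=3379; principal=154761-3379=151382; balance=172440-151382=21058
28. interest=⌊21058·196/10000⌋=412; principal=min(154761-412,21058)=21058; balance=21058-21058=0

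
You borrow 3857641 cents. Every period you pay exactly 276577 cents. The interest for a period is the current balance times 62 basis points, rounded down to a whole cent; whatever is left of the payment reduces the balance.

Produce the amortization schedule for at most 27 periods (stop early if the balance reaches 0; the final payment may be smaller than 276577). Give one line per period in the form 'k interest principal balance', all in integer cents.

1. interest=⌊3857641·62/10000⌋=23917; principal=276577-23917=252660; balance=3857641-252660=3604981
2. interest=⌊3604981·62/10000⌋=22350; principal=276577-22350=254227; balance=3604981-254227=3350754
3. interest=⌊3350754·62/10000⌋=20774; principal=276577-20774=255803; balance=3350754-255803=3094951
4. interest=⌊3094951·62/10000⌋=19188; principal=276577-19188=257389; balance=3094951-257389=2837562
5. interest=⌊2837562·62/10000⌋=17592; principal=276577-17592=258985; balance=2837562-258985=2578577
6. interest=⌊2578577·62/10000⌋=15987; principal=276577-15987=260590; balance=2578577-260590=2317987
7. interest=⌊2317987·62/10000⌋=14371; principal=276577-14371=262206; balance=2317987-262206=2055781
8. interest=⌊2055781·62/10000⌋=12745; principal=276577-12745=263832; balance=2055781-263832=1791949
9. interest=⌊1791949·62/10000⌋=11110; principal=276577-11110=265467; balance=1791949-265467=1526482
10. interest=⌊1526482·62/10000⌋=9464; principal=276577-9464=267113; balance=1526482-267113=1259369
11. interest=⌊1259369·62/10000⌋=7808; principal=276577-7808=268769; balance=1259369-268769=990600
12. interest=⌊990600·62/10000⌋=6141; principal=276577-6141=270436; balance=990600-270436=720164
13. interest=⌊720164·62/10000⌋=4465; principal=276577-4465=272112; balance=720164-272112=448052
14. interest=⌊448052·62/10000⌋=2777; principal=276577-2777=273800; balance=448052-273800=174252
15. interest=⌊174252·62/10000⌋=1080; principal=min(276577-1080,174252)=174252; balance=174252-174252=0

1 23917 252660 3604981
2 22350 254227 3350754
3 20774 255803 3094951
4 19188 257389 2837562
5 17592 258985 2578577
6 15987 260590 2317987
7 14371 262206 2055781
8 12745 263832 1791949
9 11110 265467 1526482
10 9464 267113 1259369
11 7808 268769 990600
12 6141 270436 720164
13 4465 272112 448052
14 2777 273800 174252
15 1080 174252 0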